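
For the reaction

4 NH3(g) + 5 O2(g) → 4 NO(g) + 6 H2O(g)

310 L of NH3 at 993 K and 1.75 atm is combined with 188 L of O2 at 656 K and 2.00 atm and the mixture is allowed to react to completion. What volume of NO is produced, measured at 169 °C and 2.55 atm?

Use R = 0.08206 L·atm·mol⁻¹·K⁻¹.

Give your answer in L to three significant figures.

79.5 L

n(NH3) = PV/RT = (1.75 × 310) / (0.08206 × 993) = 6.658 mol
n(O2) = PV/RT = (2.00 × 188) / (0.08206 × 656) = 6.985 mol
For 6.658 mol NH3, stoichiometry requires (5/4) × 6.658 = 8.322 mol O2; 6.985 mol is available, so O2 is limiting.
n(NO) = (4/5) × 6.985 = 5.588 mol
V(NO) = nRT/P = 5.588 × 0.08206 × 442.15 / 2.55 = 79.51 L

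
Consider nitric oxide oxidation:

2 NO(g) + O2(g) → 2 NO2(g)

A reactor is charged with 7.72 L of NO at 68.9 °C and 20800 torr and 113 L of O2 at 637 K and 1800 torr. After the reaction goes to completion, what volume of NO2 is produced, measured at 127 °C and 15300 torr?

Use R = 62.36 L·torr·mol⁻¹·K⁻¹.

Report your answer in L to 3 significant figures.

12.3 L

n(NO) = PV/RT = (20800 × 7.72) / (62.36 × 342.05) = 7.528 mol
n(O2) = PV/RT = (1800 × 113) / (62.36 × 637) = 5.120 mol
For 7.528 mol NO, stoichiometry requires (1/2) × 7.528 = 3.764 mol O2; 5.120 mol is available, so NO is limiting.
n(NO2) = (2/2) × 7.528 = 7.528 mol
V(NO2) = nRT/P = 7.528 × 62.36 × 400.15 / 15300 = 12.28 L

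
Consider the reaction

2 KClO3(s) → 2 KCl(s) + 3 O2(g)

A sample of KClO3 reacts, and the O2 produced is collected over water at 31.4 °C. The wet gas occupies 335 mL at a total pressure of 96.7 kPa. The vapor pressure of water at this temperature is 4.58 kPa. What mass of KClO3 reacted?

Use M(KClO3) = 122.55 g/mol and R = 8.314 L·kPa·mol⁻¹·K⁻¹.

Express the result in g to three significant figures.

P(O2) = 96.7 − 4.58 = 92.12 kPa
n(O2) = PV/RT = (92.12 × 0.3350) / (8.314 × 304.55) = 0.01219 mol
n(KClO3) = (2/3) × 0.01219 = 0.008127 mol
m(KClO3) = 0.008127 × 122.55 = 0.9960 g

0.996 g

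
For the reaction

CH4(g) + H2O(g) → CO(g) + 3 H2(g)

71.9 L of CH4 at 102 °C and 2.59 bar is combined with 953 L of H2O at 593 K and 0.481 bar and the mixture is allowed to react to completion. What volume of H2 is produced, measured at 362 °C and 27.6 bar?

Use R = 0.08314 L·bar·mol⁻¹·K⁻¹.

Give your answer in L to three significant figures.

34.3 L

n(CH4) = PV/RT = (2.59 × 71.9) / (0.08314 × 375.15) = 5.971 mol
n(H2O) = PV/RT = (0.481 × 953) / (0.08314 × 593) = 9.298 mol
For 5.971 mol CH4, stoichiometry requires (1/1) × 5.971 = 5.971 mol H2O; 9.298 mol is available, so CH4 is limiting.
n(H2) = (3/1) × 5.971 = 17.91 mol
V(H2) = nRT/P = 17.91 × 0.08314 × 635.15 / 27.6 = 34.27 L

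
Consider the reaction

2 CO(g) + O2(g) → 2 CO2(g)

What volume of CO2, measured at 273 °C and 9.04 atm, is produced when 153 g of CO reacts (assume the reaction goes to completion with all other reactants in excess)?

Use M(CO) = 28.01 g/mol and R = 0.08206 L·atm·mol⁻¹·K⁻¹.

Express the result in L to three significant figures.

27.1 L

n(CO) = 153.0 / 28.01 = 5.462 mol
n(CO2) = (2/2) × 5.462 = 5.462 mol
V = nRT/P = 5.462 × 0.08206 × 546.15 / 9.04 = 27.08 L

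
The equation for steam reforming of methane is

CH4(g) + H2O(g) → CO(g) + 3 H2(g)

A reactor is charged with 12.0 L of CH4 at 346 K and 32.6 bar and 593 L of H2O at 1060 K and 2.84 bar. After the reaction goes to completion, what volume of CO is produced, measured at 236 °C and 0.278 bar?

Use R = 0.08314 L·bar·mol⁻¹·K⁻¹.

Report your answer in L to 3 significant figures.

n(CH4) = PV/RT = (32.6 × 12.0) / (0.08314 × 346) = 13.60 mol
n(H2O) = PV/RT = (2.84 × 593) / (0.08314 × 1060) = 19.11 mol
For 13.60 mol CH4, stoichiometry requires (1/1) × 13.60 = 13.60 mol H2O; 19.11 mol is available, so CH4 is limiting.
n(CO) = (1/1) × 13.60 = 13.60 mol
V(CO) = nRT/P = 13.60 × 0.08314 × 509.15 / 0.278 = 2071 L

2070 L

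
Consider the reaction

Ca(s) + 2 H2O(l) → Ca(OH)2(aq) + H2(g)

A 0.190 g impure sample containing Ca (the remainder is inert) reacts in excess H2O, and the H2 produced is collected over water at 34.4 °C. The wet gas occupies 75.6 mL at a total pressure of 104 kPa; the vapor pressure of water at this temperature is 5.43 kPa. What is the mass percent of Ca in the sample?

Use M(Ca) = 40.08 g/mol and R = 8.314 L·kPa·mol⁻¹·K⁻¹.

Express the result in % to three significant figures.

61.5 %

P(H2) = 104 − 5.43 = 98.57 kPa
n(H2) = PV/RT = (98.57 × 0.07560) / (8.314 × 307.55) = 0.002914 mol
n(Ca) = (1/1) × 0.002914 = 0.002914 mol
m(Ca) = 0.002914 × 40.08 = 0.1168 g
%Ca = 0.1168 / 0.190 × 100 = 61.47%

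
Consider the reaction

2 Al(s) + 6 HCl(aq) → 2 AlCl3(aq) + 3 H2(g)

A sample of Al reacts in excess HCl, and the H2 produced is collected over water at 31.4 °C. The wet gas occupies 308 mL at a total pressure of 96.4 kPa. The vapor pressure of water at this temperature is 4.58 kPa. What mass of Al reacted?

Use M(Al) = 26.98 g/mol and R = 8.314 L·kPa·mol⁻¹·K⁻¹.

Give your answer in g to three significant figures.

0.201 g

P(H2) = 96.4 − 4.58 = 91.82 kPa
n(H2) = PV/RT = (91.82 × 0.3080) / (8.314 × 304.55) = 0.01117 mol
n(Al) = (2/3) × 0.01117 = 0.007447 mol
m(Al) = 0.007447 × 26.98 = 0.2009 g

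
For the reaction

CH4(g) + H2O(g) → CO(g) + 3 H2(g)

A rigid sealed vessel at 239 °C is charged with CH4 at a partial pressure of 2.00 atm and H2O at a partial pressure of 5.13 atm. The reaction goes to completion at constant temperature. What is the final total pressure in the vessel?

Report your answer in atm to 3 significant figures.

11.1 atm

With V and T fixed, P_i ∝ n_i, so the mole ratios apply directly to partial pressures at 239 °C.
P(H2O) required for 2.00 atm of CH4 = (1/1) × 2.00 = 2.000 atm; available 5.13 atm, so CH4 is limiting.
P(H2O) remaining = 5.13 − (1/1) × 2.00 = 3.130 atm
P(gaseous products) = (1+3)/1 × 2.00 = 8.000 atm
P_total at 239 °C = 3.130 + 8.000 = 11.13 atm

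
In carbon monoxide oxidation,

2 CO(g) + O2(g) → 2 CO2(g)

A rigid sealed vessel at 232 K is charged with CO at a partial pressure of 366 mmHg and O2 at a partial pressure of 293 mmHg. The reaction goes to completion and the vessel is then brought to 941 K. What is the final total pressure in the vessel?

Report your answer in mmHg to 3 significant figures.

With V and T fixed, P_i ∝ n_i, so the mole ratios apply directly to partial pressures at 232 K.
P(O2) required for 366 mmHg of CO = (1/2) × 366 = 183.0 mmHg; available 293 mmHg, so CO is limiting.
P(O2) remaining = 293 − (1/2) × 366 = 110.0 mmHg
P(gaseous products) = (2)/2 × 366 = 366.0 mmHg
P_total at 232 K = 110.0 + 366.0 = 476.0 mmHg
Scaling to 941 K: P = 476.0 × 941/232 = 1931 mmHg

1930 mmHg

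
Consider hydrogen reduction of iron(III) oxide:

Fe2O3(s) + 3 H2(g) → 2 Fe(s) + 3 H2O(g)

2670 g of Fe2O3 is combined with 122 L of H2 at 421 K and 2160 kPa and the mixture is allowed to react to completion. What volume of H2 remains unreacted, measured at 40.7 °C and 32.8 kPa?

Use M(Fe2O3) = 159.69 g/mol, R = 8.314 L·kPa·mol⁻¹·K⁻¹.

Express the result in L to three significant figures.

2000 L

n(Fe2O3) = 2670 / 159.69 = 16.72 mol
n(H2) = PV/RT = (2160 × 122) / (8.314 × 421) = 75.29 mol
For 16.72 mol Fe2O3, stoichiometry requires (3/1) × 16.72 = 50.16 mol H2; 75.29 mol is available, so Fe2O3 is limiting.
n(H2) consumed = (3/1) × 16.72 = 50.16 mol; remaining = 75.29 − 50.16 = 25.13 mol
V(H2) = nRT/P = 25.13 × 8.314 × 313.85 / 32.8 = 1999 L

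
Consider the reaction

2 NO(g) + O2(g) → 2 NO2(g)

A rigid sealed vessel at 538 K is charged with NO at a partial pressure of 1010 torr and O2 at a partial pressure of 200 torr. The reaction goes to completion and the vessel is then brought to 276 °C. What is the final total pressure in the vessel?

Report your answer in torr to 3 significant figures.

1030 torr

With V and T fixed, P_i ∝ n_i, so the mole ratios apply directly to partial pressures at 538 K.
P(O2) required for 1010 torr of NO = (1/2) × 1010 = 505.0 torr; available 200 torr, so O2 is limiting.
P(NO) remaining = 1010 − (2/1) × 200 = 610.0 torr
P(gaseous products) = (2)/1 × 200 = 400.0 torr
P_total at 538 K = 610.0 + 400.0 = 1010 torr
Scaling to 276 °C: P = 1010 × 549.15/538 = 1031 torr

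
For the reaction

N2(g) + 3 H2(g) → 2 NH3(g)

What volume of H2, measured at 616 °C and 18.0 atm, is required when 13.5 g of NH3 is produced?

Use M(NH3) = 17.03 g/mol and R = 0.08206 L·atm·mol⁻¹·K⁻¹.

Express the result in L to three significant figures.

n(NH3) = 13.50 / 17.03 = 0.7927 mol
n(H2) = (3/2) × 0.7927 = 1.189 mol
V = nRT/P = 1.189 × 0.08206 × 889.15 / 18.0 = 4.820 L

4.82 L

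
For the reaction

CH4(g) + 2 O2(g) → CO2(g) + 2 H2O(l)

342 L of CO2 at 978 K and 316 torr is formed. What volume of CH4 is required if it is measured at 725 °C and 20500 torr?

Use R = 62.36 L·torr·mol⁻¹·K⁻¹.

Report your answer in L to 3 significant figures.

n(CO2) = PV/RT = (316 × 342) / (62.36 × 978) = 1.772 mol
n(CH4) = (1/1) × 1.772 = 1.772 mol
V = nRT/P = 1.772 × 62.36 × 998.15 / 20500 = 5.380 L

5.38 L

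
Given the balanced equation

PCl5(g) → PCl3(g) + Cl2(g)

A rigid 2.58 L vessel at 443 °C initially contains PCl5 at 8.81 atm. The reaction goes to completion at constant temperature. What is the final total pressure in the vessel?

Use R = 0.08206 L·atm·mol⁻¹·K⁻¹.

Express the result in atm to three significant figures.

Since T and V are fixed, P_final/P_initial = n_final/n_initial = 2/1.
P_final = (2/1) × 8.81 = 17.62 atm

17.6 atm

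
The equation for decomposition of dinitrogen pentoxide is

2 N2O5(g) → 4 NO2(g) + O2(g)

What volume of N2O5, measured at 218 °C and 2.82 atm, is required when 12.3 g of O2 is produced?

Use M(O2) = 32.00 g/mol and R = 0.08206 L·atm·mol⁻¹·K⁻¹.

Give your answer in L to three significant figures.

11.0 L

n(O2) = 12.30 / 32.00 = 0.3844 mol
n(N2O5) = (2/1) × 0.3844 = 0.7688 mol
V = nRT/P = 0.7688 × 0.08206 × 491.15 / 2.82 = 10.99 L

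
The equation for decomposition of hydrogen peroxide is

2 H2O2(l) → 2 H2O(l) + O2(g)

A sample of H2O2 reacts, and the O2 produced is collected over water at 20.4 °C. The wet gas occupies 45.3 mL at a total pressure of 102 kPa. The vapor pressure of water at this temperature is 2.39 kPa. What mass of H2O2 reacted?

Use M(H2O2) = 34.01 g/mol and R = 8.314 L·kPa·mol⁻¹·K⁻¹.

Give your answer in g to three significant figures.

0.126 g

P(O2) = 102 − 2.39 = 99.61 kPa
n(O2) = PV/RT = (99.61 × 0.04530) / (8.314 × 293.55) = 0.001849 mol
n(H2O2) = (2/1) × 0.001849 = 0.003698 mol
m(H2O2) = 0.003698 × 34.01 = 0.1258 g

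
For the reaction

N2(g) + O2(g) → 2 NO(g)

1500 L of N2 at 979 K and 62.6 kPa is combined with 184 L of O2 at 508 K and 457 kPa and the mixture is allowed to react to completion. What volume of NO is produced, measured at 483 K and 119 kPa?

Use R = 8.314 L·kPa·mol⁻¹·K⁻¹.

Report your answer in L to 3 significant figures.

n(N2) = PV/RT = (62.6 × 1500) / (8.314 × 979) = 11.54 mol
n(O2) = PV/RT = (457 × 184) / (8.314 × 508) = 19.91 mol
For 11.54 mol N2, stoichiometry requires (1/1) × 11.54 = 11.54 mol O2; 19.91 mol is available, so N2 is limiting.
n(NO) = (2/1) × 11.54 = 23.08 mol
V(NO) = nRT/P = 23.08 × 8.314 × 483 / 119 = 778.8 L

779 L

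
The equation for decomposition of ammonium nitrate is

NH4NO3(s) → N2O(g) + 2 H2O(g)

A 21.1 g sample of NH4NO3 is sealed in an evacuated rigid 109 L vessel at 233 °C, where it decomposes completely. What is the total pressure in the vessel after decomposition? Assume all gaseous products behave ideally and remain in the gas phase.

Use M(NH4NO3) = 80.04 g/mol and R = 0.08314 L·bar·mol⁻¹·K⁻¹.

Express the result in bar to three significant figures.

n(NH4NO3) = 21.1 / 80.04 = 0.2636 mol
n(gas produced) = (3/1) × 0.2636 = 0.7908 mol
P = nRT/V = 0.7908 × 0.08314 × 506.15 / 109 = 0.3053 bar

0.305 bar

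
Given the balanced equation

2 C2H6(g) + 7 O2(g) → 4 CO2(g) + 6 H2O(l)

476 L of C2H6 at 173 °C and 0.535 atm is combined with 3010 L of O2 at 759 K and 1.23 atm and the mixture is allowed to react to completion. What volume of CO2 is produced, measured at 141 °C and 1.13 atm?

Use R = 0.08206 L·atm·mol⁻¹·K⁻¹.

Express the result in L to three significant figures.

418 L

n(C2H6) = PV/RT = (0.535 × 476) / (0.08206 × 446.15) = 6.956 mol
n(O2) = PV/RT = (1.23 × 3010) / (0.08206 × 759) = 59.44 mol
For 6.956 mol C2H6, stoichiometry requires (7/2) × 6.956 = 24.35 mol O2; 59.44 mol is available, so C2H6 is limiting.
n(CO2) = (4/2) × 6.956 = 13.91 mol
V(CO2) = nRT/P = 13.91 × 0.08206 × 414.15 / 1.13 = 418.3 L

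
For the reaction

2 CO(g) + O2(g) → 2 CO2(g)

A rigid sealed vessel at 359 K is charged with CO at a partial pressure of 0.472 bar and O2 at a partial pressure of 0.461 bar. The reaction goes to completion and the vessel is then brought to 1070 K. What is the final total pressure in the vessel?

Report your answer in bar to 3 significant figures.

2.08 bar

With V and T fixed, P_i ∝ n_i, so the mole ratios apply directly to partial pressures at 359 K.
P(O2) required for 0.472 bar of CO = (1/2) × 0.472 = 0.2360 bar; available 0.461 bar, so CO is limiting.
P(O2) remaining = 0.461 − (1/2) × 0.472 = 0.2250 bar
P(gaseous products) = (2)/2 × 0.472 = 0.4720 bar
P_total at 359 K = 0.2250 + 0.4720 = 0.6970 bar
Scaling to 1070 K: P = 0.6970 × 1070/359 = 2.077 bar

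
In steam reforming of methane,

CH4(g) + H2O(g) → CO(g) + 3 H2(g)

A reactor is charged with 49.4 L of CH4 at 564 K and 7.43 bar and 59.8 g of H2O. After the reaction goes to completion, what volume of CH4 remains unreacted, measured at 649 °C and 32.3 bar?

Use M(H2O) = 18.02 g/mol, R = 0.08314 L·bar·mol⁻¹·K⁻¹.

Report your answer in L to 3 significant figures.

n(CH4) = PV/RT = (7.43 × 49.4) / (0.08314 × 564) = 7.828 mol
n(H2O) = 59.8 / 18.02 = 3.319 mol
For 7.828 mol CH4, stoichiometry requires (1/1) × 7.828 = 7.828 mol H2O; 3.319 mol is available, so H2O is limiting.
n(CH4) consumed = (1/1) × 3.319 = 3.319 mol; remaining = 7.828 − 3.319 = 4.509 mol
V(CH4) = nRT/P = 4.509 × 0.08314 × 922.15 / 32.3 = 10.70 L

10.7 L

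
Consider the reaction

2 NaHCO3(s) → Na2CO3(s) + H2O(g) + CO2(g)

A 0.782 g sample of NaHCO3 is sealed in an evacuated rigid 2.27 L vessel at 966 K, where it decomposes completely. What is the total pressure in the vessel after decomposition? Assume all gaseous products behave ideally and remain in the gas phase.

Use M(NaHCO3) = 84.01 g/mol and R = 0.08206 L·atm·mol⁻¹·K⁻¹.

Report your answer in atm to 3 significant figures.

0.325 atm

n(NaHCO3) = 0.782 / 84.01 = 0.009308 mol
n(gas produced) = (2/2) × 0.009308 = 0.009308 mol
P = nRT/V = 0.009308 × 0.08206 × 966 / 2.27 = 0.3250 atm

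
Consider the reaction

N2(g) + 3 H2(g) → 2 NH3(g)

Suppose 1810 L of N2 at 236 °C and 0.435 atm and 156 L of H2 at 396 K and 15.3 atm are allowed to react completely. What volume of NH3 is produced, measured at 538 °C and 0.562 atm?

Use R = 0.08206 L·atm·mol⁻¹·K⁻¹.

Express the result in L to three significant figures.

n(N2) = PV/RT = (0.435 × 1810) / (0.08206 × 509.15) = 18.84 mol
n(H2) = PV/RT = (15.3 × 156) / (0.08206 × 396) = 73.45 mol
For 18.84 mol N2, stoichiometry requires (3/1) × 18.84 = 56.52 mol H2; 73.45 mol is available, so N2 is limiting.
n(NH3) = (2/1) × 18.84 = 37.68 mol
V(NH3) = nRT/P = 37.68 × 0.08206 × 811.15 / 0.562 = 4463 L

4460 L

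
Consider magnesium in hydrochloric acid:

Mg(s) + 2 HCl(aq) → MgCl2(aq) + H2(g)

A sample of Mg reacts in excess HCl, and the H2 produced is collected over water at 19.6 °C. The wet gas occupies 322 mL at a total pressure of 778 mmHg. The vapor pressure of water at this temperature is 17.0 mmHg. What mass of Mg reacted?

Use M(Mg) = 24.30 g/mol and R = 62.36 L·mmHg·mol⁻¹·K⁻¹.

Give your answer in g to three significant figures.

P(H2) = 778 − 17.0 = 761.0 mmHg
n(H2) = PV/RT = (761.0 × 0.3220) / (62.36 × 292.75) = 0.01342 mol
n(Mg) = (1/1) × 0.01342 = 0.01342 mol
m(Mg) = 0.01342 × 24.30 = 0.3261 g

0.326 g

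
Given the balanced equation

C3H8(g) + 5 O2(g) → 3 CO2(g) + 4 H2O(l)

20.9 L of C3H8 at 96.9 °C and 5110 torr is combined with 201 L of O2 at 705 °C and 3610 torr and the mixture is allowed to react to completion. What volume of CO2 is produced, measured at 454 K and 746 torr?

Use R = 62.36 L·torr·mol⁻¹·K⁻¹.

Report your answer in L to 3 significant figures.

n(C3H8) = PV/RT = (5110 × 20.9) / (62.36 × 370.05) = 4.628 mol
n(O2) = PV/RT = (3610 × 201) / (62.36 × 978.15) = 11.90 mol
For 4.628 mol C3H8, stoichiometry requires (5/1) × 4.628 = 23.14 mol O2; 11.90 mol is available, so O2 is limiting.
n(CO2) = (3/5) × 11.90 = 7.140 mol
V(CO2) = nRT/P = 7.140 × 62.36 × 454 / 746 = 271.0 L

271 L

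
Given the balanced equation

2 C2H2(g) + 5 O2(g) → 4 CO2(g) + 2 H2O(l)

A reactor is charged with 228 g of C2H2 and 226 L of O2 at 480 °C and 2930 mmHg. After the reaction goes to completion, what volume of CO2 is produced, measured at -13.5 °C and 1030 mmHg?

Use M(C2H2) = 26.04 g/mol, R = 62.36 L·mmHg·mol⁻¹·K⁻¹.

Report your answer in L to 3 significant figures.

177 L

n(C2H2) = 228 / 26.04 = 8.756 mol
n(O2) = PV/RT = (2930 × 226) / (62.36 × 753.15) = 14.10 mol
For 8.756 mol C2H2, stoichiometry requires (5/2) × 8.756 = 21.89 mol O2; 14.10 mol is available, so O2 is limiting.
n(CO2) = (4/5) × 14.10 = 11.28 mol
V(CO2) = nRT/P = 11.28 × 62.36 × 259.65 / 1030 = 177.3 L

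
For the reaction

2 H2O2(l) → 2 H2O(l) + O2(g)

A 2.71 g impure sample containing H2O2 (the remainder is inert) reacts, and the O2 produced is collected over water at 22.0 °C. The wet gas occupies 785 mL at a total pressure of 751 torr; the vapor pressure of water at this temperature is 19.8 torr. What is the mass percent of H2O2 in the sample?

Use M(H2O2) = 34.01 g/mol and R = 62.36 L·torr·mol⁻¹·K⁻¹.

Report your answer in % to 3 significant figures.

P(O2) = 751 − 19.8 = 731.2 torr
n(O2) = PV/RT = (731.2 × 0.7850) / (62.36 × 295.15) = 0.03119 mol
n(H2O2) = (2/1) × 0.03119 = 0.06238 mol
m(H2O2) = 0.06238 × 34.01 = 2.122 g
%H2O2 = 2.122 / 2.71 × 100 = 78.30%

78.3 %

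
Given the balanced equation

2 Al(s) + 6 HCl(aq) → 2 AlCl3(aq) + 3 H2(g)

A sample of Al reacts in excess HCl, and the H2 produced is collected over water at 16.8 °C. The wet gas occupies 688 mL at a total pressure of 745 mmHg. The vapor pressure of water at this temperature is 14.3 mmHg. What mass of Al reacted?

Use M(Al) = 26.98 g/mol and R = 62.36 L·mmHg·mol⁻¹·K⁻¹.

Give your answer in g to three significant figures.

0.500 g

P(H2) = 745 − 14.3 = 730.7 mmHg
n(H2) = PV/RT = (730.7 × 0.6880) / (62.36 × 289.95) = 0.02780 mol
n(Al) = (2/3) × 0.02780 = 0.01853 mol
m(Al) = 0.01853 × 26.98 = 0.4999 g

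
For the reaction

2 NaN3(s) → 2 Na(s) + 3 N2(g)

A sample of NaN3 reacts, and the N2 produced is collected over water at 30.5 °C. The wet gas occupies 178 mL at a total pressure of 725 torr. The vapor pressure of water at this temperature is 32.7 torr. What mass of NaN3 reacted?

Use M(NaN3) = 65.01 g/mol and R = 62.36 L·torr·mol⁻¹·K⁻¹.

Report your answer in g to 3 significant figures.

P(N2) = 725 − 32.7 = 692.3 torr
n(N2) = PV/RT = (692.3 × 0.1780) / (62.36 × 303.65) = 0.006508 mol
n(NaN3) = (2/3) × 0.006508 = 0.004339 mol
m(NaN3) = 0.004339 × 65.01 = 0.2821 g

0.282 g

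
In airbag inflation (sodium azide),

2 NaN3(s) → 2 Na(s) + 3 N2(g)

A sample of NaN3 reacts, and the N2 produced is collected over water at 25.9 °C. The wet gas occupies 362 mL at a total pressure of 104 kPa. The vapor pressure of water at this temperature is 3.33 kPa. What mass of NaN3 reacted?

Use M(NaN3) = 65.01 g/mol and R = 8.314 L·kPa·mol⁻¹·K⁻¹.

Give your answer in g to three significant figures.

0.635 g

P(N2) = 104 − 3.33 = 100.7 kPa
n(N2) = PV/RT = (100.7 × 0.3620) / (8.314 × 299.05) = 0.01466 mol
n(NaN3) = (2/3) × 0.01466 = 0.009773 mol
m(NaN3) = 0.009773 × 65.01 = 0.6353 g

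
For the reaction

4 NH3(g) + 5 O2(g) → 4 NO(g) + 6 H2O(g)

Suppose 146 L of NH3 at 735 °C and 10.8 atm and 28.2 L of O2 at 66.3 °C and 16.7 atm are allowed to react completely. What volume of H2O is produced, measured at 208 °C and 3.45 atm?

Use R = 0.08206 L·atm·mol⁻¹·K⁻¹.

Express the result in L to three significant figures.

n(NH3) = PV/RT = (10.8 × 146) / (0.08206 × 1008.15) = 19.06 mol
n(O2) = PV/RT = (16.7 × 28.2) / (0.08206 × 339.45) = 16.91 mol
For 19.06 mol NH3, stoichiometry requires (5/4) × 19.06 = 23.82 mol O2; 16.91 mol is available, so O2 is limiting.
n(H2O) = (6/5) × 16.91 = 20.29 mol
V(H2O) = nRT/P = 20.29 × 0.08206 × 481.15 / 3.45 = 232.2 L

232 L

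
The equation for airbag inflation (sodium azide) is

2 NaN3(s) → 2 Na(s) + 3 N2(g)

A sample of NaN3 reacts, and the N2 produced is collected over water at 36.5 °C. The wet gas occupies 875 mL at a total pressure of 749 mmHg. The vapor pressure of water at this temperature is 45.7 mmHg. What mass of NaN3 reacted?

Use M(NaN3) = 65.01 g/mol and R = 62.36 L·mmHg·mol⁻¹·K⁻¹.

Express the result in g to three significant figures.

P(N2) = 749 − 45.7 = 703.3 mmHg
n(N2) = PV/RT = (703.3 × 0.8750) / (62.36 × 309.65) = 0.03187 mol
n(NaN3) = (2/3) × 0.03187 = 0.02125 mol
m(NaN3) = 0.02125 × 65.01 = 1.381 g

1.38 g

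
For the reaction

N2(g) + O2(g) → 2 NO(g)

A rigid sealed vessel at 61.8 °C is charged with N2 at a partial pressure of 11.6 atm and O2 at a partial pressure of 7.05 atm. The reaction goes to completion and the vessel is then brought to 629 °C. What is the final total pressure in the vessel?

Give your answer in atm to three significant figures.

50.2 atm

At constant V, partial pressures at 61.8 °C are proportional to moles, so apply stoichiometry directly to pressures.
P(O2) required for 11.6 atm of N2 = (1/1) × 11.6 = 11.60 atm; available 7.05 atm, so O2 is limiting.
P(N2) remaining = 11.6 − (1/1) × 7.05 = 4.550 atm
P(gaseous products) = (2)/1 × 7.05 = 14.10 atm
P_total at 61.8 °C = 4.550 + 14.10 = 18.65 atm
Scaling to 629 °C: P = 18.65 × 902.15/334.95 = 50.23 atm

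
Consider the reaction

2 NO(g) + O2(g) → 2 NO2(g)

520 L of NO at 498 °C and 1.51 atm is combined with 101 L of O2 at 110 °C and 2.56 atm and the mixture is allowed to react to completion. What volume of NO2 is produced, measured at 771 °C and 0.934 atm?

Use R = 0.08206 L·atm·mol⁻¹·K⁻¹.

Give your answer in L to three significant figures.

1140 L

n(NO) = PV/RT = (1.51 × 520) / (0.08206 × 771.15) = 12.41 mol
n(O2) = PV/RT = (2.56 × 101) / (0.08206 × 383.15) = 8.224 mol
For 12.41 mol NO, stoichiometry requires (1/2) × 12.41 = 6.205 mol O2; 8.224 mol is available, so NO is limiting.
n(NO2) = (2/2) × 12.41 = 12.41 mol
V(NO2) = nRT/P = 12.41 × 0.08206 × 1044.15 / 0.934 = 1138 L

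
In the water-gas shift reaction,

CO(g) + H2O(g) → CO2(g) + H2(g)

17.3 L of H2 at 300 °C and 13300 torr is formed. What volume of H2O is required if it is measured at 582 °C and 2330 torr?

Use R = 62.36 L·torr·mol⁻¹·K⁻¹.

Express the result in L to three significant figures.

147 L

n(H2) = PV/RT = (13300 × 17.3) / (62.36 × 573.15) = 6.438 mol
n(H2O) = (1/1) × 6.438 = 6.438 mol
V = nRT/P = 6.438 × 62.36 × 855.15 / 2330 = 147.3 L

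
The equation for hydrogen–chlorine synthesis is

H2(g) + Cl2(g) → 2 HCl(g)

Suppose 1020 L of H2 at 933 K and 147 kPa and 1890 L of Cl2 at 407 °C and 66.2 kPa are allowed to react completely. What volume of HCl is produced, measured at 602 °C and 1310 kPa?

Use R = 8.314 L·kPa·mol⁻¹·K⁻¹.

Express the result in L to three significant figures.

n(H2) = PV/RT = (147 × 1020) / (8.314 × 933) = 19.33 mol
n(Cl2) = PV/RT = (66.2 × 1890) / (8.314 × 680.15) = 22.13 mol
For 19.33 mol H2, stoichiometry requires (1/1) × 19.33 = 19.33 mol Cl2; 22.13 mol is available, so H2 is limiting.
n(HCl) = (2/1) × 19.33 = 38.66 mol
V(HCl) = nRT/P = 38.66 × 8.314 × 875.15 / 1310 = 214.7 L

215 L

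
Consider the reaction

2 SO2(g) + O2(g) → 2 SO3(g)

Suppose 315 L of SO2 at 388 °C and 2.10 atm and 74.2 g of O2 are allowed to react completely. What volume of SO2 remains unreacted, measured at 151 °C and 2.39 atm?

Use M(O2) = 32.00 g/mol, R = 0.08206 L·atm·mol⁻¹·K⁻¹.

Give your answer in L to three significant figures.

n(SO2) = PV/RT = (2.10 × 315) / (0.08206 × 661.15) = 12.19 mol
n(O2) = 74.2 / 32.00 = 2.319 mol
For 12.19 mol SO2, stoichiometry requires (1/2) × 12.19 = 6.095 mol O2; 2.319 mol is available, so O2 is limiting.
n(SO2) consumed = (2/1) × 2.319 = 4.638 mol; remaining = 12.19 − 4.638 = 7.552 mol
V(SO2) = nRT/P = 7.552 × 0.08206 × 424.15 / 2.39 = 110.0 L

110 L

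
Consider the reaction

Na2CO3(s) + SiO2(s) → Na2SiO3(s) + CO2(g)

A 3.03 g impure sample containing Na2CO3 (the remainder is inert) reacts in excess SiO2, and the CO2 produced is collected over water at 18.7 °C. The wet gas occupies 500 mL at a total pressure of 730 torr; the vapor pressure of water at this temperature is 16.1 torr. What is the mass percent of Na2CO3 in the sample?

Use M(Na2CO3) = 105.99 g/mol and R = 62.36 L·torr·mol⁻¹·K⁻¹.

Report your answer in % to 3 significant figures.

68.6 %

P(CO2) = 730 − 16.1 = 713.9 torr
n(CO2) = PV/RT = (713.9 × 0.5000) / (62.36 × 291.85) = 0.01961 mol
n(Na2CO3) = (1/1) × 0.01961 = 0.01961 mol
m(Na2CO3) = 0.01961 × 105.99 = 2.078 g
%Na2CO3 = 2.078 / 3.03 × 100 = 68.58%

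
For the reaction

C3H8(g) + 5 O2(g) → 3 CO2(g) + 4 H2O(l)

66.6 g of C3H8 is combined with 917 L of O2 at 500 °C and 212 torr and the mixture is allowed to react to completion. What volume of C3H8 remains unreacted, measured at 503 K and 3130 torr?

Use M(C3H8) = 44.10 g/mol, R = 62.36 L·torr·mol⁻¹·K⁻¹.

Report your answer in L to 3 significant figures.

n(C3H8) = 66.6 / 44.10 = 1.510 mol
n(O2) = PV/RT = (212 × 917) / (62.36 × 773.15) = 4.032 mol
For 1.510 mol C3H8, stoichiometry requires (5/1) × 1.510 = 7.550 mol O2; 4.032 mol is available, so O2 is limiting.
n(C3H8) consumed = (1/5) × 4.032 = 0.8064 mol; remaining = 1.510 − 0.8064 = 0.7036 mol
V(C3H8) = nRT/P = 0.7036 × 62.36 × 503 / 3130 = 7.051 L

7.05 L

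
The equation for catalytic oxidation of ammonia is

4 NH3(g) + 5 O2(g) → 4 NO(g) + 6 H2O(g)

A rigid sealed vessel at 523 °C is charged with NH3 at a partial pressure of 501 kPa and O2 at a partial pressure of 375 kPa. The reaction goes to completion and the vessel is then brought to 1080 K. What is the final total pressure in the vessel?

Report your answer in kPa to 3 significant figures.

Because the vessel is rigid and T is held at 523 °C, work the stoichiometry in partial pressures (P_i = n_iRT/V).
P(O2) required for 501 kPa of NH3 = (5/4) × 501 = 626.2 kPa; available 375 kPa, so O2 is limiting.
P(NH3) remaining = 501 − (4/5) × 375 = 201.0 kPa
P(gaseous products) = (4+6)/5 × 375 = 750.0 kPa
P_total at 523 °C = 201.0 + 750.0 = 951.0 kPa
Scaling to 1080 K: P = 951.0 × 1080/796.15 = 1290 kPa

1290 kPa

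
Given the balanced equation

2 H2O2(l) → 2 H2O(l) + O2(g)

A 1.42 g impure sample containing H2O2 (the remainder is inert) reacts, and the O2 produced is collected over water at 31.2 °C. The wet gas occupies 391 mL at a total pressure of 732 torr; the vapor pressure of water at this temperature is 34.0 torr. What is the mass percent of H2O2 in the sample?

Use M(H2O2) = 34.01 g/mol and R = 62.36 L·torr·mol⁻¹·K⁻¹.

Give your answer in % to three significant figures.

68.9 %

P(O2) = 732 − 34.0 = 698.0 torr
n(O2) = PV/RT = (698.0 × 0.3910) / (62.36 × 304.35) = 0.01438 mol
n(H2O2) = (2/1) × 0.01438 = 0.02876 mol
m(H2O2) = 0.02876 × 34.01 = 0.9781 g
%H2O2 = 0.9781 / 1.42 × 100 = 68.88%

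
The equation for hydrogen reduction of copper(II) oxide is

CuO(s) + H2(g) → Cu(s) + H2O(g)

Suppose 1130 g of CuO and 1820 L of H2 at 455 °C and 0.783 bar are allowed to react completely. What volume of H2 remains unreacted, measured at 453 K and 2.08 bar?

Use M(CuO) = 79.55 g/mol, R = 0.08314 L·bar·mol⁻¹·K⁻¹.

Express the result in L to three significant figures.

n(CuO) = 1130 / 79.55 = 14.20 mol
n(H2) = PV/RT = (0.783 × 1820) / (0.08314 × 728.15) = 23.54 mol
For 14.20 mol CuO, stoichiometry requires (1/1) × 14.20 = 14.20 mol H2; 23.54 mol is available, so CuO is limiting.
n(H2) consumed = (1/1) × 14.20 = 14.20 mol; remaining = 23.54 − 14.20 = 9.340 mol
V(H2) = nRT/P = 9.340 × 0.08314 × 453 / 2.08 = 169.1 L

169 L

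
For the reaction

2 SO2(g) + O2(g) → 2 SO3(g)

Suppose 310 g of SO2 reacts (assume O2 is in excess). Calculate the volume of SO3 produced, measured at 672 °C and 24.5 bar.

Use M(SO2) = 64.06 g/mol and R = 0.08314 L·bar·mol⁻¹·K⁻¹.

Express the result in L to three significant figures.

n(SO2) = 310.0 / 64.06 = 4.839 mol
n(SO3) = (2/2) × 4.839 = 4.839 mol
V = nRT/P = 4.839 × 0.08314 × 945.15 / 24.5 = 15.52 L

15.5 L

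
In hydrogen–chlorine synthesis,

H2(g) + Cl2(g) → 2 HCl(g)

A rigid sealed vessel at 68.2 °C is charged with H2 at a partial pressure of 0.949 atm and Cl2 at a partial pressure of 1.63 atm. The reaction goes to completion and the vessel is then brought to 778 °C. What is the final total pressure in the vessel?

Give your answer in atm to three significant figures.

At constant V, partial pressures at 68.2 °C are proportional to moles, so apply stoichiometry directly to pressures.
P(Cl2) required for 0.949 atm of H2 = (1/1) × 0.949 = 0.9490 atm; available 1.63 atm, so H2 is limiting.
P(Cl2) remaining = 1.63 − (1/1) × 0.949 = 0.6810 atm
P(gaseous products) = (2)/1 × 0.949 = 1.898 atm
P_total at 68.2 °C = 0.6810 + 1.898 = 2.579 atm
Scaling to 778 °C: P = 2.579 × 1051.15/341.35 = 7.942 atm

7.94 atm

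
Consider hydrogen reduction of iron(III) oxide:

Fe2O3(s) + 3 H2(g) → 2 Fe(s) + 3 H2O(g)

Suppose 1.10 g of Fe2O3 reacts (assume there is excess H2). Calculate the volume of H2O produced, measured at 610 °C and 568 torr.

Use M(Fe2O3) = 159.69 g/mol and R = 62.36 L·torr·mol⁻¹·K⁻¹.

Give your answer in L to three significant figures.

n(Fe2O3) = 1.100 / 159.69 = 0.006888 mol
n(H2O) = (3/1) × 0.006888 = 0.02066 mol
V = nRT/P = 0.02066 × 62.36 × 883.15 / 568 = 2.003 L

2.00 L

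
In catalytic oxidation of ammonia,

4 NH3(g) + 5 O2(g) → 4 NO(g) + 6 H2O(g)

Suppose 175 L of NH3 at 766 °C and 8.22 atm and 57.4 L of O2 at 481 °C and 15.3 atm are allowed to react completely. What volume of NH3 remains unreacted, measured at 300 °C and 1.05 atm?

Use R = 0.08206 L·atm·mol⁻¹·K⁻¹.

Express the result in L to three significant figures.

n(NH3) = PV/RT = (8.22 × 175) / (0.08206 × 1039.15) = 16.87 mol
n(O2) = PV/RT = (15.3 × 57.4) / (0.08206 × 754.15) = 14.19 mol
For 16.87 mol NH3, stoichiometry requires (5/4) × 16.87 = 21.09 mol O2; 14.19 mol is available, so O2 is limiting.
n(NH3) consumed = (4/5) × 14.19 = 11.35 mol; remaining = 16.87 − 11.35 = 5.520 mol
V(NH3) = nRT/P = 5.520 × 0.08206 × 573.15 / 1.05 = 247.3 L

247 L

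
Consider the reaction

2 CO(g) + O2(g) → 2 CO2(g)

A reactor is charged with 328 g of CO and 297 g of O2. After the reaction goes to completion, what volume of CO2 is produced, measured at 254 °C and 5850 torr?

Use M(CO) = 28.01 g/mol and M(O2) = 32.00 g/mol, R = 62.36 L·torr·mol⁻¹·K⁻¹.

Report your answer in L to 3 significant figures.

65.8 L

n(CO) = 328 / 28.01 = 11.71 mol
n(O2) = 297 / 32.00 = 9.281 mol
For 11.71 mol CO, stoichiometry requires (1/2) × 11.71 = 5.855 mol O2; 9.281 mol is available, so CO is limiting.
n(CO2) = (2/2) × 11.71 = 11.71 mol
V(CO2) = nRT/P = 11.71 × 62.36 × 527.15 / 5850 = 65.80 L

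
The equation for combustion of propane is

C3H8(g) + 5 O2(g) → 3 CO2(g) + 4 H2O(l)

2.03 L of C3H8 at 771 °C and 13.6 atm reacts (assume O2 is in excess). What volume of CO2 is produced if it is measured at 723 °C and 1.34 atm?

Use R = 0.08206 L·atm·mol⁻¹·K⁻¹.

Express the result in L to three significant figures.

59.0 L

n(C3H8) = PV/RT = (13.6 × 2.03) / (0.08206 × 1044.15) = 0.3222 mol
n(CO2) = (3/1) × 0.3222 = 0.9666 mol
V = nRT/P = 0.9666 × 0.08206 × 996.15 / 1.34 = 58.97 L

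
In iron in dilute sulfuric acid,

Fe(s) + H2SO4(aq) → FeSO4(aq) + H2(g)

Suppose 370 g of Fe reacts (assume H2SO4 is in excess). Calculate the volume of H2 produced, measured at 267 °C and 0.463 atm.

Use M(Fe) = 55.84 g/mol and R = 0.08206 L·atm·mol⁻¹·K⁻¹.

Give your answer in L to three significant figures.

n(Fe) = 370.0 / 55.84 = 6.626 mol
n(H2) = (1/1) × 6.626 = 6.626 mol
V = nRT/P = 6.626 × 0.08206 × 540.15 / 0.463 = 634.3 L

634 L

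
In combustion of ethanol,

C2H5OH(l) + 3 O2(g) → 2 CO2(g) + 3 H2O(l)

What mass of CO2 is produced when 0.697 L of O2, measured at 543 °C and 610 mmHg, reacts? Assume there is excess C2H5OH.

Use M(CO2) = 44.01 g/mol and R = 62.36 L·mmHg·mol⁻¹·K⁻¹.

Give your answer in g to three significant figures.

n(O2) = PV/RT = (610 × 0.697) / (62.36 × 816.15) = 0.008354 mol
n(CO2) = (2/3) × 0.008354 = 0.005569 mol
m(CO2) = 0.005569 × 44.01 = 0.2451 g

0.245 g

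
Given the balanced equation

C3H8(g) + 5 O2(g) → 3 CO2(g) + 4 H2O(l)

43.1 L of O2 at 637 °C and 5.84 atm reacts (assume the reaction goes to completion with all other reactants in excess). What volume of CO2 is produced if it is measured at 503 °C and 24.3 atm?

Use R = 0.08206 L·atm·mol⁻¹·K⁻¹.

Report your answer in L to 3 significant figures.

n(O2) = PV/RT = (5.84 × 43.1) / (0.08206 × 910.15) = 3.370 mol
n(CO2) = (3/5) × 3.370 = 2.022 mol
V = nRT/P = 2.022 × 0.08206 × 776.15 / 24.3 = 5.300 L

5.30 L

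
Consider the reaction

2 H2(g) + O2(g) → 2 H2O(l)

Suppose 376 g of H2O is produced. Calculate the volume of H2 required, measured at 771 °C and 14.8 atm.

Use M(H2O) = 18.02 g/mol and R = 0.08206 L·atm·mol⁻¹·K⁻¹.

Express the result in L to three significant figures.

n(H2O) = 376.0 / 18.02 = 20.87 mol
n(H2) = (2/2) × 20.87 = 20.87 mol
V = nRT/P = 20.87 × 0.08206 × 1044.15 / 14.8 = 120.8 L

121 L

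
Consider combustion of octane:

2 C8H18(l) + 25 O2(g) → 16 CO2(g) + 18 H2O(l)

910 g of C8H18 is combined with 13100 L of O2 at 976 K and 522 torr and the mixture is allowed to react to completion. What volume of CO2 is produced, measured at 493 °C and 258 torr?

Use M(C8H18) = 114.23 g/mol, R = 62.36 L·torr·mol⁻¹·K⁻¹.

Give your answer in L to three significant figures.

11800 L

n(C8H18) = 910 / 114.23 = 7.966 mol
n(O2) = PV/RT = (522 × 13100) / (62.36 × 976) = 112.4 mol
For 7.966 mol C8H18, stoichiometry requires (25/2) × 7.966 = 99.58 mol O2; 112.4 mol is available, so C8H18 is limiting.
n(CO2) = (16/2) × 7.966 = 63.73 mol
V(CO2) = nRT/P = 63.73 × 62.36 × 766.15 / 258 = 11800 L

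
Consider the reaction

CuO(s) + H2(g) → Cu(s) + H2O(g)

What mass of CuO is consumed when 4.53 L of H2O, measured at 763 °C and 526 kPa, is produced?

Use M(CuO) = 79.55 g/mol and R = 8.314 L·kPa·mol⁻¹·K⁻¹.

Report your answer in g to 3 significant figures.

n(H2O) = PV/RT = (526 × 4.53) / (8.314 × 1036.15) = 0.2766 mol
n(CuO) = (1/1) × 0.2766 = 0.2766 mol
m(CuO) = 0.2766 × 79.55 = 22.00 g

22.0 g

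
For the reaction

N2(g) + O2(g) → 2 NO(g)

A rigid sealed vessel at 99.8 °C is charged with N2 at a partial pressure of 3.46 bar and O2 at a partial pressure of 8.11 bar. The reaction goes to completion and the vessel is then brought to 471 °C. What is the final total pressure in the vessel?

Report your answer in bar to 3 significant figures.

Because the vessel is rigid and T is held at 99.8 °C, work the stoichiometry in partial pressures (P_i = n_iRT/V).
P(O2) required for 3.46 bar of N2 = (1/1) × 3.46 = 3.460 bar; available 8.11 bar, so N2 is limiting.
P(O2) remaining = 8.11 − (1/1) × 3.46 = 4.650 bar
P(gaseous products) = (2)/1 × 3.46 = 6.920 bar
P_total at 99.8 °C = 4.650 + 6.920 = 11.57 bar
Scaling to 471 °C: P = 11.57 × 744.15/372.95 = 23.09 bar

23.1 bar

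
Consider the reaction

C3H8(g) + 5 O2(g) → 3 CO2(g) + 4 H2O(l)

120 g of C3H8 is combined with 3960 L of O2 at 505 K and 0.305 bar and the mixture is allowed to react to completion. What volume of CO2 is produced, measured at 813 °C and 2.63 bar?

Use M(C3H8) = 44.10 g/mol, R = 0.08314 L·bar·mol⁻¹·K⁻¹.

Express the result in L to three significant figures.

n(C3H8) = 120 / 44.10 = 2.721 mol
n(O2) = PV/RT = (0.305 × 3960) / (0.08314 × 505) = 28.77 mol
For 2.721 mol C3H8, stoichiometry requires (5/1) × 2.721 = 13.61 mol O2; 28.77 mol is available, so C3H8 is limiting.
n(CO2) = (3/1) × 2.721 = 8.163 mol
V(CO2) = nRT/P = 8.163 × 0.08314 × 1086.15 / 2.63 = 280.3 L

280 L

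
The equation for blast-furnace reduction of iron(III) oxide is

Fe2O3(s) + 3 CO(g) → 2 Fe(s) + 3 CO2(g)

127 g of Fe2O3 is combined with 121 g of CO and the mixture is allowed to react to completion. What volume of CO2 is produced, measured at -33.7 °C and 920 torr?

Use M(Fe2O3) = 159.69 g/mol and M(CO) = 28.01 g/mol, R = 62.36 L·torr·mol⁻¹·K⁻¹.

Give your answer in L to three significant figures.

n(Fe2O3) = 127 / 159.69 = 0.7953 mol
n(CO) = 121 / 28.01 = 4.320 mol
For 0.7953 mol Fe2O3, stoichiometry requires (3/1) × 0.7953 = 2.386 mol CO; 4.320 mol is available, so Fe2O3 is limiting.
n(CO2) = (3/1) × 0.7953 = 2.386 mol
V(CO2) = nRT/P = 2.386 × 62.36 × 239.45 / 920 = 38.73 L

38.7 L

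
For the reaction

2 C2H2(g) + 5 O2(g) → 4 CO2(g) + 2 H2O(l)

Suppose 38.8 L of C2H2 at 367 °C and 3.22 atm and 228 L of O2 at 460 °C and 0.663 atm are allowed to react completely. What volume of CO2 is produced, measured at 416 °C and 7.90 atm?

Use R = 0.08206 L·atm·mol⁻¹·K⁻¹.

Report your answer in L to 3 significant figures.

n(C2H2) = PV/RT = (3.22 × 38.8) / (0.08206 × 640.15) = 2.378 mol
n(O2) = PV/RT = (0.663 × 228) / (0.08206 × 733.15) = 2.513 mol
For 2.378 mol C2H2, stoichiometry requires (5/2) × 2.378 = 5.945 mol O2; 2.513 mol is available, so O2 is limiting.
n(CO2) = (4/5) × 2.513 = 2.010 mol
V(CO2) = nRT/P = 2.010 × 0.08206 × 689.15 / 7.90 = 14.39 L

14.4 L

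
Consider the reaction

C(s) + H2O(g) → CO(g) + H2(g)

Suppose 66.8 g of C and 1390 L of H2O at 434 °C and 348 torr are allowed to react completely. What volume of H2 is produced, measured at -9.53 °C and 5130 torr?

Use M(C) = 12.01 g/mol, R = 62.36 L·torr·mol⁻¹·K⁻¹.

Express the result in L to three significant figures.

17.8 L

n(C) = 66.8 / 12.01 = 5.562 mol
n(H2O) = PV/RT = (348 × 1390) / (62.36 × 707.15) = 10.97 mol
For 5.562 mol C, stoichiometry requires (1/1) × 5.562 = 5.562 mol H2O; 10.97 mol is available, so C is limiting.
n(H2) = (1/1) × 5.562 = 5.562 mol
V(H2) = nRT/P = 5.562 × 62.36 × 263.62 / 5130 = 17.82 L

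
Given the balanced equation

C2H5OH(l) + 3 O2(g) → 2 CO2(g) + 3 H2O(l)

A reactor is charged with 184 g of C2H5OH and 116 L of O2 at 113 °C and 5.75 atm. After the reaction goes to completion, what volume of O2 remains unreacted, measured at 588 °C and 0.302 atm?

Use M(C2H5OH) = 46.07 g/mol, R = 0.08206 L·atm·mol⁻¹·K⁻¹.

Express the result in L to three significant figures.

n(C2H5OH) = 184 / 46.07 = 3.994 mol
n(O2) = PV/RT = (5.75 × 116) / (0.08206 × 386.15) = 21.05 mol
For 3.994 mol C2H5OH, stoichiometry requires (3/1) × 3.994 = 11.98 mol O2; 21.05 mol is available, so C2H5OH is limiting.
n(O2) consumed = (3/1) × 3.994 = 11.98 mol; remaining = 21.05 − 11.98 = 9.070 mol
V(O2) = nRT/P = 9.070 × 0.08206 × 861.15 / 0.302 = 2122 L

2120 L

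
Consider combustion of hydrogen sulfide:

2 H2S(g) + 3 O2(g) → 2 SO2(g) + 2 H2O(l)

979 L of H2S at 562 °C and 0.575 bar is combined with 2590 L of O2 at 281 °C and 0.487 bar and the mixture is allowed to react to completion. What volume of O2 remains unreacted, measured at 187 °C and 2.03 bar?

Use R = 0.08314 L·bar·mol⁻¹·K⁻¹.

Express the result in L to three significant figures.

n(H2S) = PV/RT = (0.575 × 979) / (0.08314 × 835.15) = 8.107 mol
n(O2) = PV/RT = (0.487 × 2590) / (0.08314 × 554.15) = 27.38 mol
For 8.107 mol H2S, stoichiometry requires (3/2) × 8.107 = 12.16 mol O2; 27.38 mol is available, so H2S is limiting.
n(O2) consumed = (3/2) × 8.107 = 12.16 mol; remaining = 27.38 − 12.16 = 15.22 mol
V(O2) = nRT/P = 15.22 × 0.08314 × 460.15 / 2.03 = 286.8 L

287 L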